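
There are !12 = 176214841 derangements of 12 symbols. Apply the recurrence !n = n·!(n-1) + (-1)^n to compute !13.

!13 = 13·176214841 - 1 = 2290792932.

2290792932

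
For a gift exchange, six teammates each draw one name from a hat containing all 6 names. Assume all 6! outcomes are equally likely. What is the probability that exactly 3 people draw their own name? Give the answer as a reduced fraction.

Favorable outcomes: C(6,3)·!3 = 20·2 = 40.
Total outcomes: 6! = 720.
Probability = 40/720 = 1/18.

1/18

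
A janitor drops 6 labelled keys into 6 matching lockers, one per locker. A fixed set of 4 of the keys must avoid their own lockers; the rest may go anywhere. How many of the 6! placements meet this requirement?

362

Let A_j be the event that the j-th constrained one is fixed. By inclusion-exclusion over the 4 events:
Σ_{j=0}^{4} (-1)^j C(4,j)(6-j)!
= C(4,0)·6! - C(4,1)·5! + C(4,2)·4! - C(4,3)·3! + C(4,4)·2!
= 720 - 480 + 144 - 24 + 2
= 362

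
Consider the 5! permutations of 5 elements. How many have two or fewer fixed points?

109

# with exactly i fixed is C(5,i)·!(5-i); sum over i=0..2:
  i=0: C(5,0)·!5 = 1·44 = 44
  i=1: C(5,1)·!4 = 5·9 = 45
  i=2: C(5,2)·!3 = 10·2 = 20
Total = 109.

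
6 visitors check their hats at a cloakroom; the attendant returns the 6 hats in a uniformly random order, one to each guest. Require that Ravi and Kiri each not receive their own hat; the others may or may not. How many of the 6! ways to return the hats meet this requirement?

504

Inclusion-exclusion on the 2 forbidden self-matches:
Σ_{j=0}^{2} (-1)^j C(2,j)(6-j)!
= C(2,0)·6! - C(2,1)·5! + C(2,2)·4!
= 720 - 240 + 24
= 504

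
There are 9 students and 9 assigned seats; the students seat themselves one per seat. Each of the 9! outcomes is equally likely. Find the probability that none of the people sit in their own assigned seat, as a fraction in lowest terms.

16687/45360

Favorable outcomes: !9 = 133496.
Total outcomes: 9! = 362880.
Probability = 133496/362880 = 16687/45360.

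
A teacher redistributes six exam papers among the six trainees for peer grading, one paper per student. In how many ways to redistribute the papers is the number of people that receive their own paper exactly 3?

40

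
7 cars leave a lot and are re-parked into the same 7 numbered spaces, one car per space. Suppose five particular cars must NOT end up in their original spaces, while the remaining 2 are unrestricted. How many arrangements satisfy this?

2428

Let A_j be the event that the j-th constrained one is fixed. By inclusion-exclusion over the 5 events:
Σ_{j=0}^{5} (-1)^j C(5,j)(7-j)!
= C(5,0)·7! - C(5,1)·6! + C(5,2)·5! - C(5,3)·4! + C(5,4)·3! - C(5,5)·2!
= 5040 - 3600 + 1200 - 240 + 30 - 2
= 2428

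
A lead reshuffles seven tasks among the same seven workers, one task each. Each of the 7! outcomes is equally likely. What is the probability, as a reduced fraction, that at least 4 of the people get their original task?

Favorable outcomes: Σ_{i≥4} C(7,i)·!(7-i) = 35·2 + 21·1 + 7·0 + 1·1 = 92.
Total outcomes: 7! = 5040.
Probability = 92/5040 = 23/1260.

23/1260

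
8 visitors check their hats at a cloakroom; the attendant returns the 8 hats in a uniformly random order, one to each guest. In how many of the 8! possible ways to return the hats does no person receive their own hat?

14833

Recurrence: !8 = 8·!7 + (-1)^8.
!8 = 8·1854 + 1 = 14833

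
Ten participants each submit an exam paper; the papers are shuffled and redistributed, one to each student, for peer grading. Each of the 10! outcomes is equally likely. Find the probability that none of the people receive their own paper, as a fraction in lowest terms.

16481/44800

Favorable outcomes: !10 = 1334961.
Total outcomes: 10! = 3628800.
Probability = 1334961/3628800 = 16481/44800.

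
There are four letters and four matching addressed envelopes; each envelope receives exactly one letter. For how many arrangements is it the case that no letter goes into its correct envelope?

9

By inclusion-exclusion, !4 = Σ (-1)^k · 4!/k! for k=0..4
= 4! - 4!/1! + 4!/2! - 4!/3! + 4!/4!
= 24 - 24 + 12 - 4 + 1
= 9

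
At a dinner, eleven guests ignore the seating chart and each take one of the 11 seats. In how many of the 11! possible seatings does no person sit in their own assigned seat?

Use !n = (n-1)(!(n-1) + !(n-2)).
!11 = 10·(1334961 + 133496) = 10·1468457 = 14684570

14684570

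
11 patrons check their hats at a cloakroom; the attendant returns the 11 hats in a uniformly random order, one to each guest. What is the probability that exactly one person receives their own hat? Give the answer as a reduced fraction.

Favorable outcomes: C(11,1)·!10 = 11·1334961 = 14684571.
Total outcomes: 11! = 39916800.
Probability = 14684571/39916800 = 16481/44800.

16481/44800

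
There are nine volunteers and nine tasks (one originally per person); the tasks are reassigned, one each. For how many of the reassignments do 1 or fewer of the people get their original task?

266993

Sum C(9,i)·!(9-i) for i = 0..1:
  i=0: C(9,0)·!9 = 1·133496 = 133496
  i=1: C(9,1)·!8 = 9·14833 = 133497
Total = 266993.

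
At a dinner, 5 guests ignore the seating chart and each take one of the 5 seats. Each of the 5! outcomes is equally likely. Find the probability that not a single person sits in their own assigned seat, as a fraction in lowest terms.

Favorable outcomes: !5 = 44.
Total outcomes: 5! = 120.
Probability = 44/120 = 11/30.

11/30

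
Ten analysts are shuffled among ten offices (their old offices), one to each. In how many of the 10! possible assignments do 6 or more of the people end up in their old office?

2176

# with exactly i fixed is C(10,i)·!(10-i); sum over i=6..10:
  i=6: C(10,6)·!4 = 210·9 = 1890
  i=7: C(10,7)·!3 = 120·2 = 240
  i=8: C(10,8)·!2 = 45·1 = 45
  i=9: C(10,9)·!1 = 10·0 = 0
  i=10: C(10,10)·!0 = 1·1 = 1
Total = 2176.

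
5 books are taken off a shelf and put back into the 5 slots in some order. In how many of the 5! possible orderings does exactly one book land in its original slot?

Choose which one of the 5 is fixed: C(5,1) = 5.
The other 4 form a derangement: !4 = 9.
Total: 5 × 9 = 45.

45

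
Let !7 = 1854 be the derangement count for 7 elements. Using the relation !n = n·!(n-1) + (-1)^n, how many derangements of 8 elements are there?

14833

!8 = 8·1854 + 1 = 14833.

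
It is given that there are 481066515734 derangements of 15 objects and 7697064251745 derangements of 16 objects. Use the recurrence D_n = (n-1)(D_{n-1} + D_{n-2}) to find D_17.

130850092279664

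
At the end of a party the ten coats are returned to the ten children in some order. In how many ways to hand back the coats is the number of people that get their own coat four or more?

68914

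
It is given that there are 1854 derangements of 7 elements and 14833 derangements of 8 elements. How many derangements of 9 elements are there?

!9 = (9-1)·(!8 + !7) = 8·(14833 + 1854) = 8·16687 = 133496.

133496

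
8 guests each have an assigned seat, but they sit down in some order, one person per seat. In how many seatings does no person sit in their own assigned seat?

14833

!8 = 8! · Σ_{k=0}^{8} (-1)^k/k!
= 8! - 8!/1! + 8!/2! - 8!/3! + 8!/4! - 8!/5! + 8!/6! - 8!/7! + 8!/8!
= 40320 - 40320 + 20160 - 6720 + 1680 - 336 + 56 - 8 + 1
= 14833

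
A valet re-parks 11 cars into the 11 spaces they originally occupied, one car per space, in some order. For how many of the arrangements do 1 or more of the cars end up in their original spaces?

25232230

# with exactly i fixed is C(11,i)·!(11-i); sum over i=1..11:
  i=1: C(11,1)·!10 = 11·1334961 = 14684571
  i=2: C(11,2)·!9 = 55·133496 = 7342280
  i=3: C(11,3)·!8 = 165·14833 = 2447445
  i=4: C(11,4)·!7 = 330·1854 = 611820
  i=5: C(11,5)·!6 = 462·265 = 122430
  i=6: C(11,6)·!5 = 462·44 = 20328
  i=7: C(11,7)·!4 = 330·9 = 2970
  i=8: C(11,8)·!3 = 165·2 = 330
  i=9: C(11,9)·!2 = 55·1 = 55
  i=10: C(11,10)·!1 = 11·0 = 0
  i=11: C(11,11)·!0 = 1·1 = 1
Total = 25232230.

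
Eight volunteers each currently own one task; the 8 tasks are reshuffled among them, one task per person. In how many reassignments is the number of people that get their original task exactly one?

14832

Choose which one of the 8 is fixed: C(8,1) = 8.
The other 7 form a derangement: !7 = 1854.
Total: 8 × 1854 = 14832.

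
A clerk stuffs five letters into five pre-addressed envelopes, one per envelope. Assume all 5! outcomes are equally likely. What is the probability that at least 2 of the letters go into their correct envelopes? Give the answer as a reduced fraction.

Favorable outcomes: Σ_{i≥2} C(5,i)·!(5-i) = 10·2 + 10·1 + 5·0 + 1·1 = 31.
Total outcomes: 5! = 120.
Probability = 31/120 = 31/120.

31/120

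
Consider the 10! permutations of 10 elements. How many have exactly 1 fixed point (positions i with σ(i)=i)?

1334960

Choose which one of the 10 is fixed: C(10,1) = 10.
The remaining 9 must be deranged: !9 = 133496.
Total: 10 × 133496 = 1334960.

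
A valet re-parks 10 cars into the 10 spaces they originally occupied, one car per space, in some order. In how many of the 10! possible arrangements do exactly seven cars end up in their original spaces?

Pick the 7 fixed positions: C(10,7) = 120 ways.
The other 3 form a derangement: !3 = 2.
Total: 120 × 2 = 240.

240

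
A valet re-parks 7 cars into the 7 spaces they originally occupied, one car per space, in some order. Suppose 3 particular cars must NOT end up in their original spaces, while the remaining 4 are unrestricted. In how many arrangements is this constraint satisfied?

3216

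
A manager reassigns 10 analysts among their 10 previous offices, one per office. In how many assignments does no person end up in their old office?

1334961

Recurrence: !10 = 9·(!9 + !8).
!10 = 9·(133496 + 14833) = 9·148329 = 1334961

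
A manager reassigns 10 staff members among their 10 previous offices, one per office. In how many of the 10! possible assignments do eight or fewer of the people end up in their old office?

3628799

Sum C(10,i)·!(10-i) for i = 0..8:
  i=0: C(10,0)·!10 = 1·1334961 = 1334961
  i=1: C(10,1)·!9 = 10·133496 = 1334960
  i=2: C(10,2)·!8 = 45·14833 = 667485
  i=3: C(10,3)·!7 = 120·1854 = 222480
  i=4: C(10,4)·!6 = 210·265 = 55650
  i=5: C(10,5)·!5 = 252·44 = 11088
  i=6: C(10,6)·!4 = 210·9 = 1890
  i=7: C(10,7)·!3 = 120·2 = 240
  i=8: C(10,8)·!2 = 45·1 = 45
Total = 3628799.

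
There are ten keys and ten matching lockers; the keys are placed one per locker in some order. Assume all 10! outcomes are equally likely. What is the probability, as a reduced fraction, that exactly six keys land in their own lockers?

1/1920

Favorable outcomes: C(10,6)·!4 = 210·9 = 1890.
Total outcomes: 10! = 3628800.
Probability = 1890/3628800 = 1/1920.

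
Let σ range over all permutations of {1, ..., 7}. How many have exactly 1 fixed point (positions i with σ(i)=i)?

1855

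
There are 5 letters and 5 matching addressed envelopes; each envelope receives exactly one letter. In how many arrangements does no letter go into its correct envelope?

!5 = 5! · Σ_{k=0}^{5} (-1)^k/k!
= 5! - 5!/1! + 5!/2! - 5!/3! + 5!/4! - 5!/5!
= 120 - 120 + 60 - 20 + 5 - 1
= 44

44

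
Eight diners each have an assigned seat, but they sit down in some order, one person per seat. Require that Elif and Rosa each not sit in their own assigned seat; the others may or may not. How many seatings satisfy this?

30960

Let A_j be the event that the j-th constrained one is fixed. By inclusion-exclusion over the 2 events:
Σ_{j=0}^{2} (-1)^j C(2,j)(8-j)!
= C(2,0)·8! - C(2,1)·7! + C(2,2)·6!
= 40320 - 10080 + 720
= 30960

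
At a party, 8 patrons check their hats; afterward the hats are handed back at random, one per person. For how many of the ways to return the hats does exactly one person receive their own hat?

Choose which one of the 8 is fixed: C(8,1) = 8.
The remaining 7 must be deranged: !7 = 1854.
Total: 8 × 1854 = 14832.

14832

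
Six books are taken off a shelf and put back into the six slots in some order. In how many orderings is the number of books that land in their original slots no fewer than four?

16

Sum C(6,i)·!(6-i) for i = 4..6:
  i=4: C(6,4)·!2 = 15·1 = 15
  i=5: C(6,5)·!1 = 6·0 = 0
  i=6: C(6,6)·!0 = 1·1 = 1
Total = 16.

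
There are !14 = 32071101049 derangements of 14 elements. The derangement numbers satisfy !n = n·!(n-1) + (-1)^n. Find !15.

481066515734

!15 = 15·32071101049 - 1 = 481066515734.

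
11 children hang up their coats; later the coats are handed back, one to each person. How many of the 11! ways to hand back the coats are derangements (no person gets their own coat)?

14684570

!11 is the nearest integer to 11!/e.
11! = 39916800, and 39916800/e ≈ 14684570.08, so !11 = 14684570.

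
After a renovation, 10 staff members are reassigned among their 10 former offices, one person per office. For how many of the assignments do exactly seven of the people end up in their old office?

Choose which 7 of the 10 are fixed: C(10,7) = 120.
The remaining 3 must be deranged: !3 = 2.
Total: 120 × 2 = 240.

240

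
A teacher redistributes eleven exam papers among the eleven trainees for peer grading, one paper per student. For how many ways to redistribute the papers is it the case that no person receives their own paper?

14684570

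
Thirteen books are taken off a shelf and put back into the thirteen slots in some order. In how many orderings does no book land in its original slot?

!13 = 13! · Σ_{k=0}^{13} (-1)^k/k!
= 13! - 13!/1! + 13!/2! - 13!/3! + 13!/4! - 13!/5! + 13!/6! - 13!/7! + 13!/8! - 13!/9! + 13!/10! - 13!/11! + 13!/12! - 13!/13!
= 6227020800 - 6227020800 + 3113510400 - 1037836800 + 259459200 - 51891840 + 8648640 - 1235520 + 154440 - 17160 + 1716 - 156 + 13 - 1
= 2290792932

2290792932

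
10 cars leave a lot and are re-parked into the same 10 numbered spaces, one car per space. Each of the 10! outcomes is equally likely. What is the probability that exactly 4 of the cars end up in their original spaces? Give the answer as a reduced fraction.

53/3456

Favorable outcomes: C(10,4)·!6 = 210·265 = 55650.
Total outcomes: 10! = 3628800.
Probability = 55650/3628800 = 53/3456.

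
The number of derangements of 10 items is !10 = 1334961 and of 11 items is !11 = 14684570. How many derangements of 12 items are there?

!12 = (12-1)·(!11 + !10) = 11·(14684570 + 1334961) = 11·16019531 = 176214841.

176214841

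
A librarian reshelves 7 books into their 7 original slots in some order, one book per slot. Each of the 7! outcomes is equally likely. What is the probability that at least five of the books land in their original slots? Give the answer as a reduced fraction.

11/2520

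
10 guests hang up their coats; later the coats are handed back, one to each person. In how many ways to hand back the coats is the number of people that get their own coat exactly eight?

Choose which 8 of the 10 are fixed: C(10,8) = 45.
The remaining 2 must be deranged: !2 = 1.
Total: 45 × 1 = 45.

45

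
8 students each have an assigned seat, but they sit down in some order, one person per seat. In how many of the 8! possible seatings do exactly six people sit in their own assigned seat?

Pick the 6 fixed positions: C(8,6) = 28 ways.
The other 2 form a derangement: !2 = 1.
Total: 28 × 1 = 28.

28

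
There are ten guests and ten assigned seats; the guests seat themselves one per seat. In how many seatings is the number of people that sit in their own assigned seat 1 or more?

Sum C(10,i)·!(10-i) for i = 1..10:
  i=1: C(10,1)·!9 = 10·133496 = 1334960
  i=2: C(10,2)·!8 = 45·14833 = 667485
  i=3: C(10,3)·!7 = 120·1854 = 222480
  i=4: C(10,4)·!6 = 210·265 = 55650
  i=5: C(10,5)·!5 = 252·44 = 11088
  i=6: C(10,6)·!4 = 210·9 = 1890
  i=7: C(10,7)·!3 = 120·2 = 240
  i=8: C(10,8)·!2 = 45·1 = 45
  i=9: C(10,9)·!1 = 10·0 = 0
  i=10: C(10,10)·!0 = 1·1 = 1
Total = 2293839.

2293839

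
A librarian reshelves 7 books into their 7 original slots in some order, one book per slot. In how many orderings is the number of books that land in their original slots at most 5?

5039

# with exactly i fixed is C(7,i)·!(7-i); sum over i=0..5:
  i=0: C(7,0)·!7 = 1·1854 = 1854
  i=1: C(7,1)·!6 = 7·265 = 1855
  i=2: C(7,2)·!5 = 21·44 = 924
  i=3: C(7,3)·!4 = 35·9 = 315
  i=4: C(7,4)·!3 = 35·2 = 70
  i=5: C(7,5)·!2 = 21·1 = 21
Total = 5039.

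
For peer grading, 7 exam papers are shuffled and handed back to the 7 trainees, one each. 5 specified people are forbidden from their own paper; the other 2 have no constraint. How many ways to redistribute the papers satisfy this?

Inclusion-exclusion on the 5 forbidden self-matches:
Σ_{j=0}^{5} (-1)^j C(5,j)(7-j)!
= C(5,0)·7! - C(5,1)·6! + C(5,2)·5! - C(5,3)·4! + C(5,4)·3! - C(5,5)·2!
= 5040 - 3600 + 1200 - 240 + 30 - 2
= 2428

2428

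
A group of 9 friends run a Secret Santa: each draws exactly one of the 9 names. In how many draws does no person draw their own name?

The number of derangements of 9 is !9 = Σ_{k=0}^{9} (-1)^k·9!/k!
= 9! - 9!/1! + 9!/2! - 9!/3! + 9!/4! - 9!/5! + 9!/6! - 9!/7! + 9!/8! - 9!/9!
= 362880 - 362880 + 181440 - 60480 + 15120 - 3024 + 504 - 72 + 9 - 1
= 133496

133496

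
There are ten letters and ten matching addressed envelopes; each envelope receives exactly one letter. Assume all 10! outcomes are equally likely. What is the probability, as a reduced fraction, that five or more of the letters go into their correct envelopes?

829/226800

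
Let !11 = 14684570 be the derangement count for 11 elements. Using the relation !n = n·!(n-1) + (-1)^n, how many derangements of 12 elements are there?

!12 = 12·14684570 + 1 = 176214841.

176214841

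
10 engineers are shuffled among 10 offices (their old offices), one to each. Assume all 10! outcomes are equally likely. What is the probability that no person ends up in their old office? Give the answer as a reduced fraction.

16481/44800

Favorable outcomes: !10 = 1334961.
Total outcomes: 10! = 3628800.
Probability = 1334961/3628800 = 16481/44800.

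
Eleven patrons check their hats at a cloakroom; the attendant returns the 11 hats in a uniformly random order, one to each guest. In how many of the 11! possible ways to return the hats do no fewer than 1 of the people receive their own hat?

25232230

# with exactly i fixed is C(11,i)·!(11-i); sum over i=1..11:
  i=1: C(11,1)·!10 = 11·1334961 = 14684571
  i=2: C(11,2)·!9 = 55·133496 = 7342280
  i=3: C(11,3)·!8 = 165·14833 = 2447445
  i=4: C(11,4)·!7 = 330·1854 = 611820
  i=5: C(11,5)·!6 = 462·265 = 122430
  i=6: C(11,6)·!5 = 462·44 = 20328
  i=7: C(11,7)·!4 = 330·9 = 2970
  i=8: C(11,8)·!3 = 165·2 = 330
  i=9: C(11,9)·!2 = 55·1 = 55
  i=10: C(11,10)·!1 = 11·0 = 0
  i=11: C(11,11)·!0 = 1·1 = 1
Total = 25232230.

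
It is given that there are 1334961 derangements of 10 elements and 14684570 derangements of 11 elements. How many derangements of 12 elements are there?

176214841

D_12 = (12-1)·(D_11 + D_10) = 11·(14684570 + 1334961) = 11·16019531 = 176214841.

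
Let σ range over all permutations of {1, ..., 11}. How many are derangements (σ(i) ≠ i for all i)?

14684570

!11 is the nearest integer to 11!/e.
11! = 39916800, and 39916800/e ≈ 14684570.08, so !11 = 14684570.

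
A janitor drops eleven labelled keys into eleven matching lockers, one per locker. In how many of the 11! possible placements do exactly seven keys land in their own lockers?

Choose which 7 of the 11 are fixed: C(11,7) = 330.
The remaining 4 must be deranged: !4 = 9.
Total: 330 × 9 = 2970.

2970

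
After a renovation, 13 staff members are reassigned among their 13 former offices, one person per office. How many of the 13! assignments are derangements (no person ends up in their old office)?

2290792932

!13 is the nearest integer to 13!/e.
13! = 6227020800, and 6227020800/e ≈ 2290792932.07, so !13 = 2290792932.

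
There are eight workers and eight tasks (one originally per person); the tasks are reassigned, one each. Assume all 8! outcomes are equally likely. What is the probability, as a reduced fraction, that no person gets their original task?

Favorable outcomes: !8 = 14833.
Total outcomes: 8! = 40320.
Probability = 14833/40320 = 2119/5760.

2119/5760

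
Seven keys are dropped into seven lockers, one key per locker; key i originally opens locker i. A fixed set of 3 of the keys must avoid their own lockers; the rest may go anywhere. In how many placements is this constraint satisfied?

3216

Inclusion-exclusion on the 3 forbidden self-matches:
Σ_{j=0}^{3} (-1)^j C(3,j)(7-j)!
= C(3,0)·7! - C(3,1)·6! + C(3,2)·5! - C(3,3)·4!
= 5040 - 2160 + 360 - 24
= 3216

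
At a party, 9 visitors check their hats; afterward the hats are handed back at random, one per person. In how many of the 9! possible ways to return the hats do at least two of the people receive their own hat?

Sum C(9,i)·!(9-i) for i = 2..9:
  i=2: C(9,2)·!7 = 36·1854 = 66744
  i=3: C(9,3)·!6 = 84·265 = 22260
  i=4: C(9,4)·!5 = 126·44 = 5544
  i=5: C(9,5)·!4 = 126·9 = 1134
  i=6: C(9,6)·!3 = 84·2 = 168
  i=7: C(9,7)·!2 = 36·1 = 36
  i=8: C(9,8)·!1 = 9·0 = 0
  i=9: C(9,9)·!0 = 1·1 = 1
Total = 95887.

95887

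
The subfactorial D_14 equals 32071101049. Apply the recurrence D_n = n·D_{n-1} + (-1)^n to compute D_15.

D_15 = 15·32071101049 - 1 = 481066515734.

481066515734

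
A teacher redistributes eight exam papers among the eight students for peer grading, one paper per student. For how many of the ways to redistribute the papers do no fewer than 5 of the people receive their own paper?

141

Sum C(8,i)·!(8-i) for i = 5..8:
  i=5: C(8,5)·!3 = 56·2 = 112
  i=6: C(8,6)·!2 = 28·1 = 28
  i=7: C(8,7)·!1 = 8·0 = 0
  i=8: C(8,8)·!0 = 1·1 = 1
Total = 141.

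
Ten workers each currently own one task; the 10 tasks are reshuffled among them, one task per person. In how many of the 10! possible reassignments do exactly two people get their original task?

667485

Choose which 2 of the 10 are fixed: C(10,2) = 45.
The remaining 8 must be deranged: !8 = 14833.
Total: 45 × 14833 = 667485.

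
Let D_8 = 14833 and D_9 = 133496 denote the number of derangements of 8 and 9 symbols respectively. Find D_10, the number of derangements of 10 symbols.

1334961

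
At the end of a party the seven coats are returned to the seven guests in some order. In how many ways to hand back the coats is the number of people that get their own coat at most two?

4633

Sum C(7,i)·!(7-i) for i = 0..2:
  i=0: C(7,0)·!7 = 1·1854 = 1854
  i=1: C(7,1)·!6 = 7·265 = 1855
  i=2: C(7,2)·!5 = 21·44 = 924
Total = 4633.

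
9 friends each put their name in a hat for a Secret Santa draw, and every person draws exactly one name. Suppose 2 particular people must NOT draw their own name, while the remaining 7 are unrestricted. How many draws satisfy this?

Inclusion-exclusion on the 2 forbidden self-matches:
Σ_{j=0}^{2} (-1)^j C(2,j)(9-j)!
= C(2,0)·9! - C(2,1)·8! + C(2,2)·7!
= 362880 - 80640 + 5040
= 287280

287280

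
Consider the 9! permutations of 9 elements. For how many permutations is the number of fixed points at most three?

# with exactly i fixed is C(9,i)·!(9-i); sum over i=0..3:
  i=0: C(9,0)·!9 = 1·133496 = 133496
  i=1: C(9,1)·!8 = 9·14833 = 133497
  i=2: C(9,2)·!7 = 36·1854 = 66744
  i=3: C(9,3)·!6 = 84·265 = 22260
Total = 355997.

355997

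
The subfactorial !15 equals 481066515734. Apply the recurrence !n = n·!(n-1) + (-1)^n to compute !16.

7697064251745

!16 = 16·481066515734 + 1 = 7697064251745.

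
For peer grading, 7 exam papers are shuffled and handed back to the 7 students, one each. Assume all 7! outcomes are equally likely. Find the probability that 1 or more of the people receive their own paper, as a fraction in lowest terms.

177/280

Favorable outcomes: Σ_{i≥1} C(7,i)·!(7-i) = 7·265 + 21·44 + 35·9 + 35·2 + 21·1 + 7·0 + 1·1 = 3186.
Total outcomes: 7! = 5040.
Probability = 3186/5040 = 177/280.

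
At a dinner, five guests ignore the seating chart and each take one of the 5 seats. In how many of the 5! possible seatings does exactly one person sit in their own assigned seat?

Choose which one of the 5 is fixed: C(5,1) = 5.
The remaining 4 must be deranged: !4 = 9.
Total: 5 × 9 = 45.

45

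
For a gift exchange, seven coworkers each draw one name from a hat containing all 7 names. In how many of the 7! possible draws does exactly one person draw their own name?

1855

Pick the single fixed position: C(7,1) = 7 ways.
The remaining 6 must be deranged: !6 = 265.
Total: 7 × 265 = 1855.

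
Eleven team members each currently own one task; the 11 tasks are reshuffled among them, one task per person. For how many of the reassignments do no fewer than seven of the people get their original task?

3356

Sum C(11,i)·!(11-i) for i = 7..11:
  i=7: C(11,7)·!4 = 330·9 = 2970
  i=8: C(11,8)·!3 = 165·2 = 330
  i=9: C(11,9)·!2 = 55·1 = 55
  i=10: C(11,10)·!1 = 11·0 = 0
  i=11: C(11,11)·!0 = 1·1 = 1
Total = 3356.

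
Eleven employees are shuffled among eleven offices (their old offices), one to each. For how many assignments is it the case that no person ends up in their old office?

14684570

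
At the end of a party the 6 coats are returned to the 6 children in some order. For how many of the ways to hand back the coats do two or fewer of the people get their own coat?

Sum C(6,i)·!(6-i) for i = 0..2:
  i=0: C(6,0)·!6 = 1·265 = 265
  i=1: C(6,1)·!5 = 6·44 = 264
  i=2: C(6,2)·!4 = 15·9 = 135
Total = 664.

664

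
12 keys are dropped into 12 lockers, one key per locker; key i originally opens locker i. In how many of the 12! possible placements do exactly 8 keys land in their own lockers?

4455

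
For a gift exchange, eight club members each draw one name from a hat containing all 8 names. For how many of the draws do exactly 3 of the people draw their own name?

Pick the 3 fixed positions: C(8,3) = 56 ways.
The remaining 5 must be deranged: !5 = 44.
Total: 56 × 44 = 2464.

2464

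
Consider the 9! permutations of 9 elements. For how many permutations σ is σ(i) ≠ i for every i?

133496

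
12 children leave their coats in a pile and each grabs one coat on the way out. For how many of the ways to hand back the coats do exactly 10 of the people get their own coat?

Choose which 10 of the 12 are fixed: C(12,10) = 66.
The other 2 form a derangement: !2 = 1.
Total: 66 × 1 = 66.

66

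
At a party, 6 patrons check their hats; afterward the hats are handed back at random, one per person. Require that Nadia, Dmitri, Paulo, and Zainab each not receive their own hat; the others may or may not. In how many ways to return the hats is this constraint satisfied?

362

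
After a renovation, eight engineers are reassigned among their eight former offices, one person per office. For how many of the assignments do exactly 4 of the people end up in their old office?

630

Choose which 4 of the 8 are fixed: C(8,4) = 70.
The other 4 form a derangement: !4 = 9.
Total: 70 × 9 = 630.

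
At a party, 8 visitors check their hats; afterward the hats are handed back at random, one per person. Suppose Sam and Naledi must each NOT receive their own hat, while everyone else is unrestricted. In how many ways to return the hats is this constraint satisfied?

30960

Let A_j be the event that the j-th constrained one is fixed. By inclusion-exclusion over the 2 events:
Σ_{j=0}^{2} (-1)^j C(2,j)(8-j)!
= C(2,0)·8! - C(2,1)·7! + C(2,2)·6!
= 40320 - 10080 + 720
= 30960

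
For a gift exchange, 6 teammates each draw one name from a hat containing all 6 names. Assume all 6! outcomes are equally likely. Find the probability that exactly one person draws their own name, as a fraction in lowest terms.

Favorable outcomes: C(6,1)·!5 = 6·44 = 264.
Total outcomes: 6! = 720.
Probability = 264/720 = 11/30.

11/30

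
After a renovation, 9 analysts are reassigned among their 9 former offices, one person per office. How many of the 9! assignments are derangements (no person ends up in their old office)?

133496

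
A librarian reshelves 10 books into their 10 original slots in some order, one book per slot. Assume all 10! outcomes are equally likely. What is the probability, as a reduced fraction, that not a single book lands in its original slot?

16481/44800

Favorable outcomes: !10 = 1334961.
Total outcomes: 10! = 3628800.
Probability = 1334961/3628800 = 16481/44800.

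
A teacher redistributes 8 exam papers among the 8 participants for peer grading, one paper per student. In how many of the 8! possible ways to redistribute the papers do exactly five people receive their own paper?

112

Pick the 5 fixed positions: C(8,5) = 56 ways.
The remaining 3 must be deranged: !3 = 2.
Total: 56 × 2 = 112.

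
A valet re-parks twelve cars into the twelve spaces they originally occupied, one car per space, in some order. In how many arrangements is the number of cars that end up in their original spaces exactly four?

7342335

Pick the 4 fixed positions: C(12,4) = 495 ways.
The remaining 8 must be deranged: !8 = 14833.
Total: 495 × 14833 = 7342335.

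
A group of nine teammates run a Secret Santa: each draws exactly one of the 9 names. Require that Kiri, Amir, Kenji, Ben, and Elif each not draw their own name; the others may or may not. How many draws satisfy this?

205056

Inclusion-exclusion on the 5 forbidden self-matches:
Σ_{j=0}^{5} (-1)^j C(5,j)(9-j)!
= C(5,0)·9! - C(5,1)·8! + C(5,2)·7! - C(5,3)·6! + C(5,4)·5! - C(5,5)·4!
= 362880 - 201600 + 50400 - 7200 + 600 - 24
= 205056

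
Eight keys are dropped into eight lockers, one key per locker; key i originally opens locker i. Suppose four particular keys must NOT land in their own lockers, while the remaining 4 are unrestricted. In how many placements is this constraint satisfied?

24024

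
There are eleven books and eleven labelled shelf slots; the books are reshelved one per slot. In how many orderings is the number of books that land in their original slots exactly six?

20328

Choose which 6 of the 11 are fixed: C(11,6) = 462.
The remaining 5 must be deranged: !5 = 44.
Total: 462 × 44 = 20328.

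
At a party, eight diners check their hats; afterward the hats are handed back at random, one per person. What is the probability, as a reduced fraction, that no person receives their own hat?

2119/5760

Favorable outcomes: !8 = 14833.
Total outcomes: 8! = 40320.
Probability = 14833/40320 = 2119/5760.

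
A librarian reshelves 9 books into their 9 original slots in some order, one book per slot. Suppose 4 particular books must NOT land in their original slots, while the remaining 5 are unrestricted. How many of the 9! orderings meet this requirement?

229080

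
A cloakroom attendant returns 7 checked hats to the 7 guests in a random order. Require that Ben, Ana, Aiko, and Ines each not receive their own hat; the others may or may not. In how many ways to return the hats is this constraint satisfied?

Inclusion-exclusion on the 4 forbidden self-matches:
Σ_{j=0}^{4} (-1)^j C(4,j)(7-j)!
= C(4,0)·7! - C(4,1)·6! + C(4,2)·5! - C(4,3)·4! + C(4,4)·3!
= 5040 - 2880 + 720 - 96 + 6
= 2790

2790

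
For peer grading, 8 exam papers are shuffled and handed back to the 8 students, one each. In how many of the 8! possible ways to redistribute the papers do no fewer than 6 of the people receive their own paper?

29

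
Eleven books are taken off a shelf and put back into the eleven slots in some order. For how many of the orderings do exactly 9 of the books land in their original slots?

55

Choose which 9 of the 11 are fixed: C(11,9) = 55.
The remaining 2 must be deranged: !2 = 1.
Total: 55 × 1 = 55.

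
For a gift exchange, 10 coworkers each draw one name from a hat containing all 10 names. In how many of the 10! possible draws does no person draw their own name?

1334961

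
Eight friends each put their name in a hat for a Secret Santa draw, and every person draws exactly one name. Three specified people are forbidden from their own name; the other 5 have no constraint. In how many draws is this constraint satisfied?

27240

Let A_j be the event that the j-th constrained one is fixed. By inclusion-exclusion over the 3 events:
Σ_{j=0}^{3} (-1)^j C(3,j)(8-j)!
= C(3,0)·8! - C(3,1)·7! + C(3,2)·6! - C(3,3)·5!
= 40320 - 15120 + 2160 - 120
= 27240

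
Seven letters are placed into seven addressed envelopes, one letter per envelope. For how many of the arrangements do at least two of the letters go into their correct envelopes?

1331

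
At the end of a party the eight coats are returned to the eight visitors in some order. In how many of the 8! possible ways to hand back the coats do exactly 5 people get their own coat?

112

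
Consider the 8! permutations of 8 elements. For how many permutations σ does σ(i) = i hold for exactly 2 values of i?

Choose which 2 of the 8 are fixed: C(8,2) = 28.
The other 6 form a derangement: !6 = 265.
Total: 28 × 265 = 7420.

7420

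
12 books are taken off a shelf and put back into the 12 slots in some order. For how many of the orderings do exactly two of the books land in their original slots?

Pick the 2 fixed positions: C(12,2) = 66 ways.
The other 10 form a derangement: !10 = 1334961.
Total: 66 × 1334961 = 88107426.

88107426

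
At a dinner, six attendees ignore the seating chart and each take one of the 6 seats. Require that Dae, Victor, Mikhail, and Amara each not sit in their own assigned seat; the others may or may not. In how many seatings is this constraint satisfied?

Inclusion-exclusion on the 4 forbidden self-matches:
Σ_{j=0}^{4} (-1)^j C(4,j)(6-j)!
= C(4,0)·6! - C(4,1)·5! + C(4,2)·4! - C(4,3)·3! + C(4,4)·2!
= 720 - 480 + 144 - 24 + 2
= 362

362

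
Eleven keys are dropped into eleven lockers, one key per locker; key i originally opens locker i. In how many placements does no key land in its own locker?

14684570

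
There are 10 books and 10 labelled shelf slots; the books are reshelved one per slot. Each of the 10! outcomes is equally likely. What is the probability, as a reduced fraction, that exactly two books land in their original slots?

2119/11520

Favorable outcomes: C(10,2)·!8 = 45·14833 = 667485.
Total outcomes: 10! = 3628800.
Probability = 667485/3628800 = 2119/11520.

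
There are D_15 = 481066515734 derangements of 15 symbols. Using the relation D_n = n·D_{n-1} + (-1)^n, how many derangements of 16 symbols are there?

7697064251745

D_16 = 16·481066515734 + 1 = 7697064251745.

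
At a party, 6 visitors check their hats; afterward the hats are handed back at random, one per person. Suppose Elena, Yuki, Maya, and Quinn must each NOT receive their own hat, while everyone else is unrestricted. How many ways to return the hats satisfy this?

362

Inclusion-exclusion on the 4 forbidden self-matches:
Σ_{j=0}^{4} (-1)^j C(4,j)(6-j)!
= C(4,0)·6! - C(4,1)·5! + C(4,2)·4! - C(4,3)·3! + C(4,4)·2!
= 720 - 480 + 144 - 24 + 2
= 362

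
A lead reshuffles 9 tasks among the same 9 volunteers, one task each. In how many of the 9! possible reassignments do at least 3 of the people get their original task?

# with exactly i fixed is C(9,i)·!(9-i); sum over i=3..9:
  i=3: C(9,3)·!6 = 84·265 = 22260
  i=4: C(9,4)·!5 = 126·44 = 5544
  i=5: C(9,5)·!4 = 126·9 = 1134
  i=6: C(9,6)·!3 = 84·2 = 168
  i=7: C(9,7)·!2 = 36·1 = 36
  i=8: C(9,8)·!1 = 9·0 = 0
  i=9: C(9,9)·!0 = 1·1 = 1
Total = 29143.

29143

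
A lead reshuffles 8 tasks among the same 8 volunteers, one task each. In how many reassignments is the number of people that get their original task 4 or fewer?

# with exactly i fixed is C(8,i)·!(8-i); sum over i=0..4:
  i=0: C(8,0)·!8 = 1·14833 = 14833
  i=1: C(8,1)·!7 = 8·1854 = 14832
  i=2: C(8,2)·!6 = 28·265 = 7420
  i=3: C(8,3)·!5 = 56·44 = 2464
  i=4: C(8,4)·!4 = 70·9 = 630
Total = 40179.

40179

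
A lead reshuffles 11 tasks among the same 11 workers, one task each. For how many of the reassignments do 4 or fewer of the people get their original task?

# with exactly i fixed is C(11,i)·!(11-i); sum over i=0..4:
  i=0: C(11,0)·!11 = 1·14684570 = 14684570
  i=1: C(11,1)·!10 = 11·1334961 = 14684571
  i=2: C(11,2)·!9 = 55·133496 = 7342280
  i=3: C(11,3)·!8 = 165·14833 = 2447445
  i=4: C(11,4)·!7 = 330·1854 = 611820
Total = 39770686.

39770686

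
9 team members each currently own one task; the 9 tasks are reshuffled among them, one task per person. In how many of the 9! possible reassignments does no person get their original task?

Use !n = (n-1)(!(n-1) + !(n-2)).
!9 = 8·(14833 + 1854) = 8·16687 = 133496

133496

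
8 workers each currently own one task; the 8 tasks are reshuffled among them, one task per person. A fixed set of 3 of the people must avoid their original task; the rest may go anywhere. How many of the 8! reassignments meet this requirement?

Inclusion-exclusion on the 3 forbidden self-matches:
Σ_{j=0}^{3} (-1)^j C(3,j)(8-j)!
= C(3,0)·8! - C(3,1)·7! + C(3,2)·6! - C(3,3)·5!
= 40320 - 15120 + 2160 - 120
= 27240

27240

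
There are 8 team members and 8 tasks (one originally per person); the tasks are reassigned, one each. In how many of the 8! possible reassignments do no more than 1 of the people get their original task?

29665

# with exactly i fixed is C(8,i)·!(8-i); sum over i=0..1:
  i=0: C(8,0)·!8 = 1·14833 = 14833
  i=1: C(8,1)·!7 = 8·1854 = 14832
Total = 29665.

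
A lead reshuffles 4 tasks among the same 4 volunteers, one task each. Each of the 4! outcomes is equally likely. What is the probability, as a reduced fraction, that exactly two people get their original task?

1/4

Favorable outcomes: C(4,2)·!2 = 6·1 = 6.
Total outcomes: 4! = 24.
Probability = 6/24 = 1/4.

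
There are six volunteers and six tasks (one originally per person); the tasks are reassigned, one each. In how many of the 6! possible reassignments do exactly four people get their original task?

15

Choose which 4 of the 6 are fixed: C(6,4) = 15.
The remaining 2 must be deranged: !2 = 1.
Total: 15 × 1 = 15.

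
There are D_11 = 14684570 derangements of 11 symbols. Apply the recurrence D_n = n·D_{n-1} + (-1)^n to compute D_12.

176214841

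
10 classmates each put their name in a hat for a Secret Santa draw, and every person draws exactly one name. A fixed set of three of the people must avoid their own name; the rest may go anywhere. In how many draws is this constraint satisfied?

2656080

Let A_j be the event that the j-th constrained one is fixed. By inclusion-exclusion over the 3 events:
Σ_{j=0}^{3} (-1)^j C(3,j)(10-j)!
= C(3,0)·10! - C(3,1)·9! + C(3,2)·8! - C(3,3)·7!
= 3628800 - 1088640 + 120960 - 5040
= 2656080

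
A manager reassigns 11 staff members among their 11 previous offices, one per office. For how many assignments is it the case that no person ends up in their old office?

Recurrence: !11 = 11·!10 + (-1)^11.
!11 = 11·1334961 - 1 = 14684570

14684570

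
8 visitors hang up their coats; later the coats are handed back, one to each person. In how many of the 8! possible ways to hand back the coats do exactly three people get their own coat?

Choose which 3 of the 8 are fixed: C(8,3) = 56.
The remaining 5 must be deranged: !5 = 44.
Total: 56 × 44 = 2464.

2464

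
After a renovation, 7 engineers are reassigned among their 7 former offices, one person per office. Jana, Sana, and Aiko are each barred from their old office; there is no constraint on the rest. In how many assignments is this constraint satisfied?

Inclusion-exclusion on the 3 forbidden self-matches:
Σ_{j=0}^{3} (-1)^j C(3,j)(7-j)!
= C(3,0)·7! - C(3,1)·6! + C(3,2)·5! - C(3,3)·4!
= 5040 - 2160 + 360 - 24
= 3216

3216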